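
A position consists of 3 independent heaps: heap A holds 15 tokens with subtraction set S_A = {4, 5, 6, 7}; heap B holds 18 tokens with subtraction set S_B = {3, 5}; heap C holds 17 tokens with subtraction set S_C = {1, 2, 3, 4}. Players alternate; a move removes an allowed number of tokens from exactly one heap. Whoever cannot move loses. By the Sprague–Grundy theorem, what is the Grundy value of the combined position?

3

Heap A, S = {4, 5, 6, 7}:
G(0) = 0
G(1) = mex{} = 0
G(2) = mex{} = 0
G(3) = mex{} = 0
G(4) = mex{0} = 1
G(5) = mex{0,0} = 1
G(6) = mex{0,0,0} = 1
G(7) = mex{0,0,0,0} = 1
G(8) = mex{1,0,0,0} = 2
G(9) = mex{1,1,0,0} = 2
G(10) = mex{1,1,1,0} = 2
G(11) = mex{1,1,1,1} = 0
G(12) = mex{2,1,1,1} = 0
G(13) = mex{2,2,1,1} = 0
G(14) = mex{2,2,2,1} = 0
G(15) = mex{0,2,2,2} = 1
G_A(15) = 1.
Heap B, S = {3, 5}:
G(0) = 0
G(1) = mex{} = 0
G(2) = mex{} = 0
G(3) = mex{0} = 1
G(4) = mex{0} = 1
G(5) = mex{0,0} = 1
G(6) = mex{1,0} = 2
G(7) = mex{1,0} = 2
G(8) = mex{1,1} = 0
G(9) = mex{2,1} = 0
G(10) = mex{2,1} = 0
G(11) = mex{0,2} = 1
G(12) = mex{0,2} = 1
G(13) = mex{0,0} = 1
G(14) = mex{1,0} = 2
G(15) = mex{1,0} = 2
G(16) = mex{1,1} = 0
G(17) = mex{2,1} = 0
G(18) = mex{2,1} = 0
G_B(18) = 0.
Heap C, S = {1, 2, 3, 4}:
G(0) = 0
G(1) = mex{0} = 1
G(2) = mex{1,0} = 2
G(3) = mex{2,1,0} = 3
G(4) = mex{3,2,1,0} = 4
G(5) = mex{4,3,2,1} = 0
G(6) = mex{0,4,3,2} = 1
G(7) = mex{1,0,4,3} = 2
G(8) = mex{2,1,0,4} = 3
G(9) = mex{3,2,1,0} = 4
G(10) = mex{4,3,2,1} = 0
G(11) = mex{0,4,3,2} = 1
G(12) = mex{1,0,4,3} = 2
G(13) = mex{2,1,0,4} = 3
G(14) = mex{3,2,1,0} = 4
G(15) = mex{4,3,2,1} = 0
G(16) = mex{0,4,3,2} = 1
G(17) = mex{1,0,4,3} = 2
G_C(17) = 2.
Combined Grundy value = 1 ⊕ 0 ⊕ 2 = 3.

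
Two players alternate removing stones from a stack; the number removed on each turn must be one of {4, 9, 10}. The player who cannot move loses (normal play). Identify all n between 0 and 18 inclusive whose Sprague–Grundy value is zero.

0, 1, 2, 3, 8, 14, 15, 16

n :  0  1  2  3  4  5  6  7  8  9 10 11 12 13 14 15 16 17 18
G :  0  0  0  0  1  1  1  1  0  2  2  2  1  3  0  0  0  2  1
P-positions are exactly the n with G(n) = 0.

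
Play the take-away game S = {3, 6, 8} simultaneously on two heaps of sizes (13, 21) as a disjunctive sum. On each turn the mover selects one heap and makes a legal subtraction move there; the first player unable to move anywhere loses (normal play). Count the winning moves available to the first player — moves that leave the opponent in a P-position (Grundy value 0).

All heaps use S = {3, 6, 8}:
G(0) = 0
G(1) = mex{} = 0
G(2) = mex{} = 0
G(3) = mex{0} = 1
G(4) = mex{0} = 1
G(5) = mex{0} = 1
G(6) = mex{1,0} = 2
G(7) = mex{1,0} = 2
G(8) = mex{1,0,0} = 2
G(9) = mex{2,1,0} = 3
G(10) = mex{2,1,0} = 3
G(11) = mex{2,1,1} = 0
G(12) = mex{3,2,1} = 0
G(13) = mex{3,2,1} = 0
G(14) = mex{0,2,2} = 1
G(15) = mex{0,3,2} = 1
G(16) = mex{0,3,2} = 1
G(17) = mex{1,0,3} = 2
G(18) = mex{1,0,3} = 2
G(19) = mex{1,0,0} = 2
G(20) = mex{2,1,0} = 3
G(21) = mex{2,1,0} = 3
Heap A: G(13) = 0.
Heap B: G(21) = 3.
Combined Grundy value = 0 ⊕ 3 = 3.
A winning move leaves total XOR = 0, i.e. changes one component's Grundy value g to g ⊕ X where X is the current total.
Heap A: need g' = 0⊕3 = 3. Options: 13−3→G=3, 13−6→G=2, 13−8→G=1. Hits: 1.
Heap B: need g' = 3⊕3 = 0. Options: 21−3→G=2, 21−6→G=1, 21−8→G=0. Hits: 1.

2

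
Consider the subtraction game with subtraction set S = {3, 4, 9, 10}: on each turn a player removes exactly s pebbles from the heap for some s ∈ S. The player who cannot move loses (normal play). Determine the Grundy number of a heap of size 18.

1

G(0) = 0
G(1) = mex{} = 0
G(2) = mex{} = 0
G(3) = mex{0} = 1
G(4) = mex{0,0} = 1
G(5) = mex{0,0} = 1
G(6) = mex{1,0} = 2
G(7) = mex{1,1} = 0
G(8) = mex{1,1} = 0
G(9) = mex{2,1,0} = 3
G(10) = mex{0,2,0,0} = 1
G(11) = mex{0,0,0,0} = 1
G(12) = mex{3,0,1,0} = 2
G(13) = mex{1,3,1,1} = 0
G(14) = mex{1,1,1,1} = 0
G(15) = mex{2,1,2,1} = 0
G(16) = mex{0,2,0,2} = 1
G(17) = mex{0,0,0,0} = 1
G(18) = mex{0,0,3,0} = 1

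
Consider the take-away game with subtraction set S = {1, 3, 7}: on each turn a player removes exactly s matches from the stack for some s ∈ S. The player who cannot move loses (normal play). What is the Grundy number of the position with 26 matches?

G(0) = 0
G(1) = mex{0} = 1
G(2) = mex{1} = 0
G(3) = mex{0,0} = 1
G(4) = mex{1,1} = 0
G(5) = mex{0,0} = 1
G(6) = mex{1,1} = 0
G(7) = mex{0,0,0} = 1
G(8) = mex{1,1,1} = 0
G(9) = mex{0,0,0} = 1
G(10) = mex{1,1,1} = 0
G(11) = mex{0,0,0} = 1
G(12) = mex{1,1,1} = 0
G(13) = mex{0,0,0} = 1
G(14) = mex{1,1,1} = 0
G(15) = mex{0,0,0} = 1
G(16) = mex{1,1,1} = 0
G(17) = mex{0,0,0} = 1
G(18) = mex{1,1,1} = 0
G(19) = mex{0,0,0} = 1
G(20) = mex{1,1,1} = 0
G(21) = mex{0,0,0} = 1
G(22) = mex{1,1,1} = 0
G(23) = mex{0,0,0} = 1
G(24) = mex{1,1,1} = 0
G(25) = mex{0,0,0} = 1
G(26) = mex{1,1,1} = 0

0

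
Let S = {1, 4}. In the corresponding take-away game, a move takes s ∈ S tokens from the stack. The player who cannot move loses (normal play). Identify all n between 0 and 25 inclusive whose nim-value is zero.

0, 2, 5, 7, 10, 12, 15, 17, 20, 22, 25

n :  0  1  2  3  4  5  6  7  8  9 10 11 12 13 14 15 16 17 18 19 20 21 22 23 24 25
G :  0  1  0  1  2  0  1  0  1  2  0  1  0  1  2  0  1  0  1  2  0  1  0  1  2  0
P-positions are exactly the n with G(n) = 0.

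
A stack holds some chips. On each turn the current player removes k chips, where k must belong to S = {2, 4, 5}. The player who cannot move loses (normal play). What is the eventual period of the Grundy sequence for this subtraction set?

G(0) = 0
G(1) = mex{} = 0
G(2) = mex{0} = 1
G(3) = mex{0} = 1
G(4) = mex{1,0} = 2
G(5) = mex{1,0,0} = 2
G(6) = mex{2,1,0} = 3
G(7) = mex{2,1,1} = 0
G(8) = mex{3,2,1} = 0
G(9) = mex{0,2,2} = 1
G(10) = mex{0,3,2} = 1
G(11) = mex{1,0,3} = 2
G(12) = mex{1,0,0} = 2
G(13) = mex{2,1,0} = 3
G(14) = mex{2,1,1} = 0
G(15) = mex{3,2,1} = 0
G(n+7) = G(n) holds for n = 0,…,4 (a full window of length max(S) = 5), so the sequence is purely periodic with period 7.

7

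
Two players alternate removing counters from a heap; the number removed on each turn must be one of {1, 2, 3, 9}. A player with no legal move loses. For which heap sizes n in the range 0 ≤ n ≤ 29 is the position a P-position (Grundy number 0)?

n :  0  1  2  3  4  5  6  7  8  9 10 11 12 13 14 15 16 17 18 19 20 21 22 23 24 25 26 27 28 29
G :  0  1  2  3  0  1  2  3  0  1  2  3  0  1  2  3  0  1  2  3  0  1  2  3  0  1  2  3  0  1
P-positions are exactly the n with G(n) = 0.

0, 4, 8, 12, 16, 20, 24, 28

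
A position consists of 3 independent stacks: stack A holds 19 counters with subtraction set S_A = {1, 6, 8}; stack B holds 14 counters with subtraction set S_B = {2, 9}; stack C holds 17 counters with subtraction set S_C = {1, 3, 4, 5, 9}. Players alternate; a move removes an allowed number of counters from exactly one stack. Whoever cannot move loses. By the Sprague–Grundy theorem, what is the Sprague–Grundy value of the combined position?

Stack A, S = {1, 6, 8}:
G(0) = 0
G(1) = mex{0} = 1
G(2) = mex{1} = 0
G(3) = mex{0} = 1
G(4) = mex{1} = 0
G(5) = mex{0} = 1
G(6) = mex{1,0} = 2
G(7) = mex{2,1} = 0
G(8) = mex{0,0,0} = 1
G(9) = mex{1,1,1} = 0
G(10) = mex{0,0,0} = 1
G(11) = mex{1,1,1} = 0
G(12) = mex{0,2,0} = 1
G(13) = mex{1,0,1} = 2
G(14) = mex{2,1,2} = 0
G(15) = mex{0,0,0} = 1
G(16) = mex{1,1,1} = 0
G(17) = mex{0,0,0} = 1
G(18) = mex{1,1,1} = 0
G(19) = mex{0,2,0} = 1
G_A(19) = 1.
Stack B, S = {2, 9}:
G(0) = 0
G(1) = mex{} = 0
G(2) = mex{0} = 1
G(3) = mex{0} = 1
G(4) = mex{1} = 0
G(5) = mex{1} = 0
G(6) = mex{0} = 1
G(7) = mex{0} = 1
G(8) = mex{1} = 0
G(9) = mex{1,0} = 2
G(10) = mex{0,0} = 1
G(11) = mex{2,1} = 0
G(12) = mex{1,1} = 0
G(13) = mex{0,0} = 1
G(14) = mex{0,0} = 1
G_B(14) = 1.
Stack C, S = {1, 3, 4, 5, 9}:
n :  0  1  2  3  4  5  6  7  8  9 10 11 12 13 14 15 16 17
G :  0  1  0  1  2  3  2  3  0  1  0  1  2  3  2  3  0  1
G_C(17) = 1.
Combined Grundy value = 1 ⊕ 1 ⊕ 1 = 1.

1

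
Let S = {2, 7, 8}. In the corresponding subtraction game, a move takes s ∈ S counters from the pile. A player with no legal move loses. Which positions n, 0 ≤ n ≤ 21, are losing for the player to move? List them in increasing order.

0, 1, 4, 5, 10, 14, 15, 19, 20

G(0) = 0
G(1) = mex{} = 0
G(2) = mex{0} = 1
G(3) = mex{0} = 1
G(4) = mex{1} = 0
G(5) = mex{1} = 0
G(6) = mex{0} = 1
G(7) = mex{0,0} = 1
G(8) = mex{1,0,0} = 2
G(9) = mex{1,1,0} = 2
G(10) = mex{2,1,1} = 0
G(11) = mex{2,0,1} = 3
G(12) = mex{0,0,0} = 1
G(13) = mex{3,1,0} = 2
G(14) = mex{1,1,1} = 0
G(15) = mex{2,2,1} = 0
G(16) = mex{0,2,2} = 1
G(17) = mex{0,0,2} = 1
G(18) = mex{1,3,0} = 2
G(19) = mex{1,1,3} = 0
G(20) = mex{2,2,1} = 0
G(21) = mex{0,0,2} = 1
P-positions are exactly the n with G(n) = 0.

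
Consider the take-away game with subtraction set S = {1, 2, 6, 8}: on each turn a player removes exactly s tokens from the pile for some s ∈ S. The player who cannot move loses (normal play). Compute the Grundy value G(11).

1

n :  0  1  2  3  4  5  6  7  8  9 10 11
G :  0  1  2  0  1  2  3  0  1  2  0  1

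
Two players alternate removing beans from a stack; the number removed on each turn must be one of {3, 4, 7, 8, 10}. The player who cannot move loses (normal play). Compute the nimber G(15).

0

n :  0  1  2  3  4  5  6  7  8  9 10 11 12 13 14 15
G :  0  0  0  1  1  1  2  2  2  3  3  3  4  0  0  0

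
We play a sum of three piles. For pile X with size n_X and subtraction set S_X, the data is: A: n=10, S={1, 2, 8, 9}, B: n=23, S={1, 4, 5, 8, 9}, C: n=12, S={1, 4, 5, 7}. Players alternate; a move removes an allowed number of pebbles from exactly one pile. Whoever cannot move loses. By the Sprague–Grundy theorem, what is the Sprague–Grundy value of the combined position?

Pile A, S = {1, 2, 8, 9}:
G(0) = 0
G(1) = mex{0} = 1
G(2) = mex{1,0} = 2
G(3) = mex{2,1} = 0
G(4) = mex{0,2} = 1
G(5) = mex{1,0} = 2
G(6) = mex{2,1} = 0
G(7) = mex{0,2} = 1
G(8) = mex{1,0,0} = 2
G(9) = mex{2,1,1,0} = 3
G(10) = mex{3,2,2,1} = 0
G_A(10) = 0.
Pile B, S = {1, 4, 5, 8, 9}:
n :  0  1  2  3  4  5  6  7  8  9 10 11 12 13 14 15 16 17 18 19 20 21 22 23
G :  0  1  0  1  2  3  2  3  4  5  4  5  0  1  0  1  2  3  2  3  4  5  4  5
G_B(23) = 5.
Pile C, S = {1, 4, 5, 7}:
G(0) = 0
G(1) = mex{0} = 1
G(2) = mex{1} = 0
G(3) = mex{0} = 1
G(4) = mex{1,0} = 2
G(5) = mex{2,1,0} = 3
G(6) = mex{3,0,1} = 2
G(7) = mex{2,1,0,0} = 3
G(8) = mex{3,2,1,1} = 0
G(9) = mex{0,3,2,0} = 1
G(10) = mex{1,2,3,1} = 0
G(11) = mex{0,3,2,2} = 1
G(12) = mex{1,0,3,3} = 2
G_C(12) = 2.
Combined Grundy value = 0 ⊕ 5 ⊕ 2 = 7.

7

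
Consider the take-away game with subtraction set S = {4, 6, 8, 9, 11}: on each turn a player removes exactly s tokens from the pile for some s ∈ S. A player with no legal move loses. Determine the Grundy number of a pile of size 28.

G(0) = 0
G(1) = mex{} = 0
G(2) = mex{} = 0
G(3) = mex{} = 0
G(4) = mex{0} = 1
G(5) = mex{0} = 1
G(6) = mex{0,0} = 1
G(7) = mex{0,0} = 1
G(8) = mex{1,0,0} = 2
G(9) = mex{1,0,0,0} = 2
G(10) = mex{1,1,0,0} = 2
G(11) = mex{1,1,0,0,0} = 2
G(12) = mex{2,1,1,0,0} = 3
G(13) = mex{2,1,1,1,0} = 3
G(14) = mex{2,2,1,1,0} = 3
G(15) = mex{2,2,1,1,1} = 0
G(16) = mex{3,2,2,1,1} = 0
G(17) = mex{3,2,2,2,1} = 0
G(18) = mex{3,3,2,2,1} = 0
G(19) = mex{0,3,2,2,2} = 1
G(20) = mex{0,3,3,2,2} = 1
G(21) = mex{0,0,3,3,2} = 1
G(22) = mex{0,0,3,3,2} = 1
G(23) = mex{1,0,0,3,3} = 2
G(24) = mex{1,0,0,0,3} = 2
G(25) = mex{1,1,0,0,3} = 2
G(26) = mex{1,1,0,0,0} = 2
G(27) = mex{2,1,1,0,0} = 3
G(28) = mex{2,1,1,1,0} = 3

3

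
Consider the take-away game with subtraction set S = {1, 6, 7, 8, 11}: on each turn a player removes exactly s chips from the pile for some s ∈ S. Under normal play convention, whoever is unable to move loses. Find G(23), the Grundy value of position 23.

n :  0  1  2  3  4  5  6  7  8  9 10 11 12 13 14 15 16 17 18 19 20 21 22 23
G :  0  1  0  1  0  1  2  3  2  3  2  3  4  5  0  1  0  1  0  1  2  3  2  3

3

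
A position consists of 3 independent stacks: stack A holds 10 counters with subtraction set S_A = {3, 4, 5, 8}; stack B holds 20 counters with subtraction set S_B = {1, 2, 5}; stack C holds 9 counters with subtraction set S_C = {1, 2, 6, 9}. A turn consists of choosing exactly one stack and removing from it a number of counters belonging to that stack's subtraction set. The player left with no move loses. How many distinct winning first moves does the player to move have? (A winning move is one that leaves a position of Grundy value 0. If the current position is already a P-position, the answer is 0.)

Stack A, S = {3, 4, 5, 8}:
n :  0  1  2  3  4  5  6  7  8  9 10
G :  0  0  0  1  1  1  2  2  2  3  3
G_A(10) = 3.
Stack B, S = {1, 2, 5}:
G(0) = 0
G(1) = mex{0} = 1
G(2) = mex{1,0} = 2
G(3) = mex{2,1} = 0
G(4) = mex{0,2} = 1
G(5) = mex{1,0,0} = 2
G(6) = mex{2,1,1} = 0
G(7) = mex{0,2,2} = 1
G(8) = mex{1,0,0} = 2
G(9) = mex{2,1,1} = 0
G(10) = mex{0,2,2} = 1
G(11) = mex{1,0,0} = 2
G(12) = mex{2,1,1} = 0
G(13) = mex{0,2,2} = 1
G(14) = mex{1,0,0} = 2
G(15) = mex{2,1,1} = 0
G(16) = mex{0,2,2} = 1
G(17) = mex{1,0,0} = 2
G(18) = mex{2,1,1} = 0
G(19) = mex{0,2,2} = 1
G(20) = mex{1,0,0} = 2
G_B(20) = 2.
Stack C, S = {1, 2, 6, 9}:
n : 0 1 2 3 4 5 6 7 8 9
G : 0 1 2 0 1 2 3 0 1 2
G_C(9) = 2.
Combined Grundy value = 3 ⊕ 2 ⊕ 2 = 3.
A winning move leaves total XOR = 0, i.e. changes one component's Grundy value g to g ⊕ X where X is the current total.
Stack A: need g' = 3⊕3 = 0. Options: 10−3→G=2, 10−4→G=2, 10−5→G=1, 10−8→G=0. Hits: 1.
Stack B: need g' = 2⊕3 = 1. Options: 20−1→G=1, 20−2→G=0, 20−5→G=0. Hits: 1.
Stack C: need g' = 2⊕3 = 1. Options: 9−1→G=1, 9−2→G=0, 9−6→G=0, 9−9→G=0. Hits: 1.

3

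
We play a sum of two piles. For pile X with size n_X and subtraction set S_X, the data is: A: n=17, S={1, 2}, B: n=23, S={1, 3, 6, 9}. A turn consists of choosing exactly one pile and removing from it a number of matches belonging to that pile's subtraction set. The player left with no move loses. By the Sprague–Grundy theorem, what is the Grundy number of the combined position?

1

Pile A, S = {1, 2}:
n :  0  1  2  3  4  5  6  7  8  9 10 11 12 13 14 15 16 17
G :  0  1  2  0  1  2  0  1  2  0  1  2  0  1  2  0  1  2
G_A(17) = 2.
Pile B, S = {1, 3, 6, 9}:
G(0) = 0
G(1) = mex{0} = 1
G(2) = mex{1} = 0
G(3) = mex{0,0} = 1
G(4) = mex{1,1} = 0
G(5) = mex{0,0} = 1
G(6) = mex{1,1,0} = 2
G(7) = mex{2,0,1} = 3
G(8) = mex{3,1,0} = 2
G(9) = mex{2,2,1,0} = 3
G(10) = mex{3,3,0,1} = 2
G(11) = mex{2,2,1,0} = 3
G(12) = mex{3,3,2,1} = 0
G(13) = mex{0,2,3,0} = 1
G(14) = mex{1,3,2,1} = 0
G(15) = mex{0,0,3,2} = 1
G(16) = mex{1,1,2,3} = 0
G(17) = mex{0,0,3,2} = 1
G(18) = mex{1,1,0,3} = 2
G(19) = mex{2,0,1,2} = 3
G(20) = mex{3,1,0,3} = 2
G(21) = mex{2,2,1,0} = 3
G(22) = mex{3,3,0,1} = 2
G(23) = mex{2,2,1,0} = 3
G_B(23) = 3.
Combined Grundy value = 2 ⊕ 3 = 1.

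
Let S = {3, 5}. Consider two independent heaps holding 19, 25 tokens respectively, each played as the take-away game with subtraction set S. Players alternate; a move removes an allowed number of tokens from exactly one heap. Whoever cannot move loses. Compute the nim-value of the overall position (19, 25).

1

All heaps use S = {3, 5}:
n :  0  1  2  3  4  5  6  7  8  9 10 11 12 13 14 15 16 17 18 19 20 21 22 23 24 25
G :  0  0  0  1  1  1  2  2  0  0  0  1  1  1  2  2  0  0  0  1  1  1  2  2  0  0
Heap A: G(19) = 1.
Heap B: G(25) = 0.
Combined Grundy value = 1 ⊕ 0 = 1.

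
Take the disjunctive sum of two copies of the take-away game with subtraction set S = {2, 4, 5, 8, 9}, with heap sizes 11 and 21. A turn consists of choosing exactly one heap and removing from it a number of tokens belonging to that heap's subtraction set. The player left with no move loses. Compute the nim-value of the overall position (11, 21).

All heaps use S = {2, 4, 5, 8, 9}:
G(0) = 0
G(1) = mex{} = 0
G(2) = mex{0} = 1
G(3) = mex{0} = 1
G(4) = mex{1,0} = 2
G(5) = mex{1,0,0} = 2
G(6) = mex{2,1,0} = 3
G(7) = mex{2,1,1} = 0
G(8) = mex{3,2,1,0} = 4
G(9) = mex{0,2,2,0,0} = 1
G(10) = mex{4,3,2,1,0} = 5
G(11) = mex{1,0,3,1,1} = 2
G(12) = mex{5,4,0,2,1} = 3
G(13) = mex{2,1,4,2,2} = 0
G(14) = mex{3,5,1,3,2} = 0
G(15) = mex{0,2,5,0,3} = 1
G(16) = mex{0,3,2,4,0} = 1
G(17) = mex{1,0,3,1,4} = 2
G(18) = mex{1,0,0,5,1} = 2
G(19) = mex{2,1,0,2,5} = 3
G(20) = mex{2,1,1,3,2} = 0
G(21) = mex{3,2,1,0,3} = 4
Heap A: G(11) = 2.
Heap B: G(21) = 4.
Combined Grundy value = 2 ⊕ 4 = 6.

6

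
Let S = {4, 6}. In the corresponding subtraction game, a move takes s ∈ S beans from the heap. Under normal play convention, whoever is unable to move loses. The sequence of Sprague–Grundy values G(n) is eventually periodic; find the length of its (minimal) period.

G(0) = 0
G(1) = mex{} = 0
G(2) = mex{} = 0
G(3) = mex{} = 0
G(4) = mex{0} = 1
G(5) = mex{0} = 1
G(6) = mex{0,0} = 1
G(7) = mex{0,0} = 1
G(8) = mex{1,0} = 2
G(9) = mex{1,0} = 2
G(10) = mex{1,1} = 0
G(11) = mex{1,1} = 0
G(12) = mex{2,1} = 0
G(13) = mex{2,1} = 0
G(14) = mex{0,2} = 1
G(15) = mex{0,2} = 1
G(16) = mex{0,0} = 1
G(17) = mex{0,0} = 1
G(18) = mex{1,0} = 2
G(19) = mex{1,0} = 2
G(20) = mex{1,1} = 0
G(21) = mex{1,1} = 0
G(n+10) = G(n) holds for n = 0,…,5 (a full window of length max(S) = 6), so the sequence is purely periodic with period 10.

10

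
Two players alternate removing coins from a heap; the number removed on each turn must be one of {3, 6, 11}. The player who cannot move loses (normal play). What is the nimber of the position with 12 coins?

G(0) = 0
G(1) = mex{} = 0
G(2) = mex{} = 0
G(3) = mex{0} = 1
G(4) = mex{0} = 1
G(5) = mex{0} = 1
G(6) = mex{1,0} = 2
G(7) = mex{1,0} = 2
G(8) = mex{1,0} = 2
G(9) = mex{2,1} = 0
G(10) = mex{2,1} = 0
G(11) = mex{2,1,0} = 3
G(12) = mex{0,2,0} = 1

1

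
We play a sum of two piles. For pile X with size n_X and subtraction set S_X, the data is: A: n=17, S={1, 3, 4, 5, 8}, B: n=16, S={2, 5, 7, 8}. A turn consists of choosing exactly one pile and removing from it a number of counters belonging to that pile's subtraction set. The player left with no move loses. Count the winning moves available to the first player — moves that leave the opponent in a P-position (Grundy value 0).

1

Pile A, S = {1, 3, 4, 5, 8}:
n :  0  1  2  3  4  5  6  7  8  9 10 11 12 13 14 15 16 17
G :  0  1  0  1  2  3  2  3  4  0  1  0  1  2  3  2  3  4
G_A(17) = 4.
Pile B, S = {2, 5, 7, 8}:
n :  0  1  2  3  4  5  6  7  8  9 10 11 12 13 14 15 16
G :  0  0  1  1  0  2  1  3  2  2  0  3  1  0  0  1  1
G_B(16) = 1.
Combined Grundy value = 4 ⊕ 1 = 5.
A winning move leaves total XOR = 0, i.e. changes one component's Grundy value g to g ⊕ X where X is the current total.
Pile A: need g' = 4⊕5 = 1. Options: 17−1→G=3, 17−3→G=3, 17−4→G=2, 17−5→G=1, 17−8→G=0. Hits: 1.
Pile B: need g' = 1⊕5 = 4. Options: 16−2→G=0, 16−5→G=3, 16−7→G=2, 16−8→G=2. Hits: 0.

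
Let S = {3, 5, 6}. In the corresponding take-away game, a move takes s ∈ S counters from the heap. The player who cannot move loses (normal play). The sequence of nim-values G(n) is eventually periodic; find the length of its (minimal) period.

9

n :  0  1  2  3  4  5  6  7  8  9 10 11 12 13 14 15 16 17 18 19
G :  0  0  0  1  1  1  2  2  2  0  0  0  1  1  1  2  2  2  0  0
G(n+9) = G(n) holds for n = 0,…,5 (a full window of length max(S) = 6), so the sequence is purely periodic with period 9.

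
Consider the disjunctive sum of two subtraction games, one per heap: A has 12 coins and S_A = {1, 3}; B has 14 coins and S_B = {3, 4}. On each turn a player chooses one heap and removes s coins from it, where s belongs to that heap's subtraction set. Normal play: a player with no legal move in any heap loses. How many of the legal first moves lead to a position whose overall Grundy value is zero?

Heap A, S = {1, 3}:
n :  0  1  2  3  4  5  6  7  8  9 10 11 12
G :  0  1  0  1  0  1  0  1  0  1  0  1  0
G_A(12) = 0.
Heap B, S = {3, 4}:
G(0) = 0
G(1) = mex{} = 0
G(2) = mex{} = 0
G(3) = mex{0} = 1
G(4) = mex{0,0} = 1
G(5) = mex{0,0} = 1
G(6) = mex{1,0} = 2
G(7) = mex{1,1} = 0
G(8) = mex{1,1} = 0
G(9) = mex{2,1} = 0
G(10) = mex{0,2} = 1
G(11) = mex{0,0} = 1
G(12) = mex{0,0} = 1
G(13) = mex{1,0} = 2
G(14) = mex{1,1} = 0
G_B(14) = 0.
Combined Grundy value = 0 ⊕ 0 = 0.
A winning move leaves total XOR = 0, i.e. changes one component's Grundy value g to g ⊕ X where X is the current total.
Heap A: target g' = 0⊕0 = 0, but every legal move changes the Grundy value (mex property), so 0 moves.
Heap B: target g' = 0⊕0 = 0, but every legal move changes the Grundy value (mex property), so 0 moves.

0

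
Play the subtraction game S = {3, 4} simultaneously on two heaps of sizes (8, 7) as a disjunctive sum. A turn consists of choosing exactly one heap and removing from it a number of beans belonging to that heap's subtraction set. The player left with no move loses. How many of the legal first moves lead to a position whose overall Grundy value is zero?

0

All heaps use S = {3, 4}:
G(0) = 0
G(1) = mex{} = 0
G(2) = mex{} = 0
G(3) = mex{0} = 1
G(4) = mex{0,0} = 1
G(5) = mex{0,0} = 1
G(6) = mex{1,0} = 2
G(7) = mex{1,1} = 0
G(8) = mex{1,1} = 0
Heap A: G(8) = 0.
Heap B: G(7) = 0.
Combined Grundy value = 0 ⊕ 0 = 0.
A winning move leaves total XOR = 0, i.e. changes one component's Grundy value g to g ⊕ X where X is the current total.
Heap A: target g' = 0⊕0 = 0, but every legal move changes the Grundy value (mex property), so 0 moves.
Heap B: target g' = 0⊕0 = 0, but every legal move changes the Grundy value (mex property), so 0 moves.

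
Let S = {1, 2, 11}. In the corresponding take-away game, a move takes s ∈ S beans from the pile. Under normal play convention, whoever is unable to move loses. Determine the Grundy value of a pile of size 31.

n :  0  1  2  3  4  5  6  7  8  9 10 11 12 13 14 15 16 17 18 19 20 21 22 23 24 25 26 27 28 29 30 31
G :  0  1  2  0  1  2  0  1  2  0  1  2  0  1  2  0  1  2  0  1  2  0  1  2  0  1  2  0  1  2  0  1

1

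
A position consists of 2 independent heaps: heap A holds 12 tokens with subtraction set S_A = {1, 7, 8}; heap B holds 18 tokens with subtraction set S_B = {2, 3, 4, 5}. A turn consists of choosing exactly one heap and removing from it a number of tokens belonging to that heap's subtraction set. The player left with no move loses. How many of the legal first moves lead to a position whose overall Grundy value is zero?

Heap A, S = {1, 7, 8}:
G(0) = 0
G(1) = mex{0} = 1
G(2) = mex{1} = 0
G(3) = mex{0} = 1
G(4) = mex{1} = 0
G(5) = mex{0} = 1
G(6) = mex{1} = 0
G(7) = mex{0,0} = 1
G(8) = mex{1,1,0} = 2
G(9) = mex{2,0,1} = 3
G(10) = mex{3,1,0} = 2
G(11) = mex{2,0,1} = 3
G(12) = mex{3,1,0} = 2
G_A(12) = 2.
Heap B, S = {2, 3, 4, 5}:
G(0) = 0
G(1) = mex{} = 0
G(2) = mex{0} = 1
G(3) = mex{0,0} = 1
G(4) = mex{1,0,0} = 2
G(5) = mex{1,1,0,0} = 2
G(6) = mex{2,1,1,0} = 3
G(7) = mex{2,2,1,1} = 0
G(8) = mex{3,2,2,1} = 0
G(9) = mex{0,3,2,2} = 1
G(10) = mex{0,0,3,2} = 1
G(11) = mex{1,0,0,3} = 2
G(12) = mex{1,1,0,0} = 2
G(13) = mex{2,1,1,0} = 3
G(14) = mex{2,2,1,1} = 0
G(15) = mex{3,2,2,1} = 0
G(16) = mex{0,3,2,2} = 1
G(17) = mex{0,0,3,2} = 1
G(18) = mex{1,0,0,3} = 2
G_B(18) = 2.
Combined Grundy value = 2 ⊕ 2 = 0.
A winning move leaves total XOR = 0, i.e. changes one component's Grundy value g to g ⊕ X where X is the current total.
Heap A: target g' = 2⊕0 = 2, but every legal move changes the Grundy value (mex property), so 0 moves.
Heap B: target g' = 2⊕0 = 2, but every legal move changes the Grundy value (mex property), so 0 moves.

0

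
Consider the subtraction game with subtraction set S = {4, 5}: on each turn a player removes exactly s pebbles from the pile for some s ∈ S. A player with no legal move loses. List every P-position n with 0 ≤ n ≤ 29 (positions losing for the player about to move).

0, 1, 2, 3, 9, 10, 11, 12, 18, 19, 20, 21, 27, 28, 29

n :  0  1  2  3  4  5  6  7  8  9 10 11 12 13 14 15 16 17 18 19 20 21 22 23 24 25 26 27 28 29
G :  0  0  0  0  1  1  1  1  2  0  0  0  0  1  1  1  1  2  0  0  0  0  1  1  1  1  2  0  0  0
P-positions are exactly the n with G(n) = 0.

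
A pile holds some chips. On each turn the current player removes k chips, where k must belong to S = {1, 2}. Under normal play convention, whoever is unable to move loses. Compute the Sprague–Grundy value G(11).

2

G(0) = 0
G(1) = mex{0} = 1
G(2) = mex{1,0} = 2
G(3) = mex{2,1} = 0
G(4) = mex{0,2} = 1
G(5) = mex{1,0} = 2
G(6) = mex{2,1} = 0
G(7) = mex{0,2} = 1
G(8) = mex{1,0} = 2
G(9) = mex{2,1} = 0
G(10) = mex{0,2} = 1
G(11) = mex{1,0} = 2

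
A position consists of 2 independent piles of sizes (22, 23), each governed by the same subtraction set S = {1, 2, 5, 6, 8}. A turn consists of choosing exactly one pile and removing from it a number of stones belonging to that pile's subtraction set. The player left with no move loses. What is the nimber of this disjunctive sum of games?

All piles use S = {1, 2, 5, 6, 8}:
G(0) = 0
G(1) = mex{0} = 1
G(2) = mex{1,0} = 2
G(3) = mex{2,1} = 0
G(4) = mex{0,2} = 1
G(5) = mex{1,0,0} = 2
G(6) = mex{2,1,1,0} = 3
G(7) = mex{3,2,2,1} = 0
G(8) = mex{0,3,0,2,0} = 1
G(9) = mex{1,0,1,0,1} = 2
G(10) = mex{2,1,2,1,2} = 0
G(11) = mex{0,2,3,2,0} = 1
G(12) = mex{1,0,0,3,1} = 2
G(13) = mex{2,1,1,0,2} = 3
G(14) = mex{3,2,2,1,3} = 0
G(15) = mex{0,3,0,2,0} = 1
G(16) = mex{1,0,1,0,1} = 2
G(17) = mex{2,1,2,1,2} = 0
G(18) = mex{0,2,3,2,0} = 1
G(19) = mex{1,0,0,3,1} = 2
G(20) = mex{2,1,1,0,2} = 3
G(21) = mex{3,2,2,1,3} = 0
G(22) = mex{0,3,0,2,0} = 1
G(23) = mex{1,0,1,0,1} = 2
Pile A: G(22) = 1.
Pile B: G(23) = 2.
Combined Grundy value = 1 ⊕ 2 = 3.

3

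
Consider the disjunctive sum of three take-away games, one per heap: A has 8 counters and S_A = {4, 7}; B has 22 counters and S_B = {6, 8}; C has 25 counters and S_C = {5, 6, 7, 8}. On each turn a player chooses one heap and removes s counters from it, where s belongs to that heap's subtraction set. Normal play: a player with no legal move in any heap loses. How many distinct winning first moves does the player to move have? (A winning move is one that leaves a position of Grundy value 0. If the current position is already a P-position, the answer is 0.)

2

Heap A, S = {4, 7}:
n : 0 1 2 3 4 5 6 7 8
G : 0 0 0 0 1 1 1 1 2
G_A(8) = 2.
Heap B, S = {6, 8}:
n :  0  1  2  3  4  5  6  7  8  9 10 11 12 13 14 15 16 17 18 19 20 21 22
G :  0  0  0  0  0  0  1  1  1  1  1  1  2  2  0  0  0  0  0  0  1  1  1
G_B(22) = 1.
Heap C, S = {5, 6, 7, 8}:
G(0) = 0
G(1) = mex{} = 0
G(2) = mex{} = 0
G(3) = mex{} = 0
G(4) = mex{} = 0
G(5) = mex{0} = 1
G(6) = mex{0,0} = 1
G(7) = mex{0,0,0} = 1
G(8) = mex{0,0,0,0} = 1
G(9) = mex{0,0,0,0} = 1
G(10) = mex{1,0,0,0} = 2
G(11) = mex{1,1,0,0} = 2
G(12) = mex{1,1,1,0} = 2
G(13) = mex{1,1,1,1} = 0
G(14) = mex{1,1,1,1} = 0
G(15) = mex{2,1,1,1} = 0
G(16) = mex{2,2,1,1} = 0
G(17) = mex{2,2,2,1} = 0
G(18) = mex{0,2,2,2} = 1
G(19) = mex{0,0,2,2} = 1
G(20) = mex{0,0,0,2} = 1
G(21) = mex{0,0,0,0} = 1
G(22) = mex{0,0,0,0} = 1
G(23) = mex{1,0,0,0} = 2
G(24) = mex{1,1,0,0} = 2
G(25) = mex{1,1,1,0} = 2
G_C(25) = 2.
Combined Grundy value = 2 ⊕ 1 ⊕ 2 = 1.
A winning move leaves total XOR = 0, i.e. changes one component's Grundy value g to g ⊕ X where X is the current total.
Heap A: need g' = 2⊕1 = 3. Options: 8−4→G=1, 8−7→G=0. Hits: 0.
Heap B: need g' = 1⊕1 = 0. Options: 22−6→G=0, 22−8→G=0. Hits: 2.
Heap C: need g' = 2⊕1 = 3. Options: 25−5→G=1, 25−6→G=1, 25−7→G=1, 25−8→G=0. Hits: 0.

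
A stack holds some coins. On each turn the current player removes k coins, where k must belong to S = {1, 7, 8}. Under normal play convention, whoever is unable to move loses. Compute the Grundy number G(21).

n :  0  1  2  3  4  5  6  7  8  9 10 11 12 13 14 15 16 17 18 19 20 21
G :  0  1  0  1  0  1  0  1  2  3  2  3  2  3  2  0  1  0  1  0  1  0

0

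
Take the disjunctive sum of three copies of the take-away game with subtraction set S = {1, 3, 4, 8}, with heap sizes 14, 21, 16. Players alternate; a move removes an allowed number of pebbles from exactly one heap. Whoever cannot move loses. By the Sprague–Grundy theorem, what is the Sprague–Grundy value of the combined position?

0

All heaps use S = {1, 3, 4, 8}:
n :  0  1  2  3  4  5  6  7  8  9 10 11 12 13 14 15 16 17 18 19 20 21
G :  0  1  0  1  2  3  2  0  1  0  1  2  3  2  0  1  0  1  2  3  2  0
Heap A: G(14) = 0.
Heap B: G(21) = 0.
Heap C: G(16) = 0.
Combined Grundy value = 0 ⊕ 0 ⊕ 0 = 0.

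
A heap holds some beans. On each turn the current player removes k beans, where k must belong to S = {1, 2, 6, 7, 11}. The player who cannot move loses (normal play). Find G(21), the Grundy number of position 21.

1

G(0) = 0
G(1) = mex{0} = 1
G(2) = mex{1,0} = 2
G(3) = mex{2,1} = 0
G(4) = mex{0,2} = 1
G(5) = mex{1,0} = 2
G(6) = mex{2,1,0} = 3
G(7) = mex{3,2,1,0} = 4
G(8) = mex{4,3,2,1} = 0
G(9) = mex{0,4,0,2} = 1
G(10) = mex{1,0,1,0} = 2
G(11) = mex{2,1,2,1,0} = 3
G(12) = mex{3,2,3,2,1} = 0
G(13) = mex{0,3,4,3,2} = 1
G(14) = mex{1,0,0,4,0} = 2
G(15) = mex{2,1,1,0,1} = 3
G(16) = mex{3,2,2,1,2} = 0
G(17) = mex{0,3,3,2,3} = 1
G(18) = mex{1,0,0,3,4} = 2
G(19) = mex{2,1,1,0,0} = 3
G(20) = mex{3,2,2,1,1} = 0
G(21) = mex{0,3,3,2,2} = 1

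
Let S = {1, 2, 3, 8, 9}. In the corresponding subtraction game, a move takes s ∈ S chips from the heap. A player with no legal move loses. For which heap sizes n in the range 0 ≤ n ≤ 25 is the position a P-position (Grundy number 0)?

n :  0  1  2  3  4  5  6  7  8  9 10 11 12 13 14 15 16 17 18 19 20 21 22 23 24 25
G :  0  1  2  3  0  1  2  3  4  5  0  1  2  3  0  1  2  3  4  5  0  1  2  3  0  1
P-positions are exactly the n with G(n) = 0.

0, 4, 10, 14, 20, 24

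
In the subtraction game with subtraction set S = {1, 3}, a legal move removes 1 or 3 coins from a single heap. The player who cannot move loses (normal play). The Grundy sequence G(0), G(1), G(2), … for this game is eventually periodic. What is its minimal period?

2

n :  0  1  2  3  4  5  6  7  8  9 10 11 12 13 14
G :  0  1  0  1  0  1  0  1  0  1  0  1  0  1  0
G(n+2) = G(n) holds for n = 0,…,2 (a full window of length max(S) = 3), so the sequence is purely periodic with period 2.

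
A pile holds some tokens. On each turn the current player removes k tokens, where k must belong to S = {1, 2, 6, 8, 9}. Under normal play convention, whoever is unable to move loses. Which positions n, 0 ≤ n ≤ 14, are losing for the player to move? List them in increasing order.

n :  0  1  2  3  4  5  6  7  8  9 10 11 12 13 14
G :  0  1  2  0  1  2  3  0  1  2  0  1  2  3  0
P-positions are exactly the n with G(n) = 0.

0, 3, 7, 10, 14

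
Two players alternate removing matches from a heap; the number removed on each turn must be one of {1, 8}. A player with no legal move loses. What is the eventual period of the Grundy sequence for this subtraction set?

9

n :  0  1  2  3  4  5  6  7  8  9 10 11 12 13 14 15 16 17 18 19
G :  0  1  0  1  0  1  0  1  2  0  1  0  1  0  1  0  1  2  0  1
G(n+9) = G(n) holds for n = 0,…,7 (a full window of length max(S) = 8), so the sequence is purely periodic with period 9.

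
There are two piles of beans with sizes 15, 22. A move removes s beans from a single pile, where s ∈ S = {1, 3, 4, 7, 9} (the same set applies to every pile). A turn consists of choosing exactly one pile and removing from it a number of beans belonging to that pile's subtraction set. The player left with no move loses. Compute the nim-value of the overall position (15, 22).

All piles use S = {1, 3, 4, 7, 9}:
G(0) = 0
G(1) = mex{0} = 1
G(2) = mex{1} = 0
G(3) = mex{0,0} = 1
G(4) = mex{1,1,0} = 2
G(5) = mex{2,0,1} = 3
G(6) = mex{3,1,0} = 2
G(7) = mex{2,2,1,0} = 3
G(8) = mex{3,3,2,1} = 0
G(9) = mex{0,2,3,0,0} = 1
G(10) = mex{1,3,2,1,1} = 0
G(11) = mex{0,0,3,2,0} = 1
G(12) = mex{1,1,0,3,1} = 2
G(13) = mex{2,0,1,2,2} = 3
G(14) = mex{3,1,0,3,3} = 2
G(15) = mex{2,2,1,0,2} = 3
G(16) = mex{3,3,2,1,3} = 0
G(17) = mex{0,2,3,0,0} = 1
G(18) = mex{1,3,2,1,1} = 0
G(19) = mex{0,0,3,2,0} = 1
G(20) = mex{1,1,0,3,1} = 2
G(21) = mex{2,0,1,2,2} = 3
G(22) = mex{3,1,0,3,3} = 2
Pile A: G(15) = 3.
Pile B: G(22) = 2.
Combined Grundy value = 3 ⊕ 2 = 1.

1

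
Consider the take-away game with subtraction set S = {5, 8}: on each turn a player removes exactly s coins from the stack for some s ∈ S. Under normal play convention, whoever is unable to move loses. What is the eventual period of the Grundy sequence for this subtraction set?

13

G(0) = 0
G(1) = mex{} = 0
G(2) = mex{} = 0
G(3) = mex{} = 0
G(4) = mex{} = 0
G(5) = mex{0} = 1
G(6) = mex{0} = 1
G(7) = mex{0} = 1
G(8) = mex{0,0} = 1
G(9) = mex{0,0} = 1
G(10) = mex{1,0} = 2
G(11) = mex{1,0} = 2
G(12) = mex{1,0} = 2
G(13) = mex{1,1} = 0
G(14) = mex{1,1} = 0
G(15) = mex{2,1} = 0
G(16) = mex{2,1} = 0
G(17) = mex{2,1} = 0
G(18) = mex{0,2} = 1
G(19) = mex{0,2} = 1
G(20) = mex{0,2} = 1
G(21) = mex{0,0} = 1
G(22) = mex{0,0} = 1
G(23) = mex{1,0} = 2
G(24) = mex{1,0} = 2
G(25) = mex{1,0} = 2
G(26) = mex{1,1} = 0
G(27) = mex{1,1} = 0
G(n+13) = G(n) holds for n = 0,…,7 (a full window of length max(S) = 8), so the sequence is purely periodic with period 13.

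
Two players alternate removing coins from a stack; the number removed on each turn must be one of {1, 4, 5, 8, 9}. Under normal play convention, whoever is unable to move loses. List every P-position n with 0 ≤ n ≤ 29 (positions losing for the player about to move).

n :  0  1  2  3  4  5  6  7  8  9 10 11 12 13 14 15 16 17 18 19 20 21 22 23 24 25 26 27 28 29
G :  0  1  0  1  2  3  2  3  4  5  4  5  0  1  0  1  2  3  2  3  4  5  4  5  0  1  0  1  2  3
P-positions are exactly the n with G(n) = 0.

0, 2, 12, 14, 24, 26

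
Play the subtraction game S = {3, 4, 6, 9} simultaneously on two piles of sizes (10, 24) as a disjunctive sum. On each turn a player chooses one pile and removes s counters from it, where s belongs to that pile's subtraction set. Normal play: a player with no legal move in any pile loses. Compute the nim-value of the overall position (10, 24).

All piles use S = {3, 4, 6, 9}:
G(0) = 0
G(1) = mex{} = 0
G(2) = mex{} = 0
G(3) = mex{0} = 1
G(4) = mex{0,0} = 1
G(5) = mex{0,0} = 1
G(6) = mex{1,0,0} = 2
G(7) = mex{1,1,0} = 2
G(8) = mex{1,1,0} = 2
G(9) = mex{2,1,1,0} = 3
G(10) = mex{2,2,1,0} = 3
G(11) = mex{2,2,1,0} = 3
G(12) = mex{3,2,2,1} = 0
G(13) = mex{3,3,2,1} = 0
G(14) = mex{3,3,2,1} = 0
G(15) = mex{0,3,3,2} = 1
G(16) = mex{0,0,3,2} = 1
G(17) = mex{0,0,3,2} = 1
G(18) = mex{1,0,0,3} = 2
G(19) = mex{1,1,0,3} = 2
G(20) = mex{1,1,0,3} = 2
G(21) = mex{2,1,1,0} = 3
G(22) = mex{2,2,1,0} = 3
G(23) = mex{2,2,1,0} = 3
G(24) = mex{3,2,2,1} = 0
Pile A: G(10) = 3.
Pile B: G(24) = 0.
Combined Grundy value = 3 ⊕ 0 = 3.

3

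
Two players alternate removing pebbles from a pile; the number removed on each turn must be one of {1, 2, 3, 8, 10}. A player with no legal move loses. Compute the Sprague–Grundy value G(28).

1

n :  0  1  2  3  4  5  6  7  8  9 10 11 12 13 14 15 16 17 18 19 20 21 22 23 24 25 26 27 28
G :  0  1  2  3  0  1  2  3  4  0  1  2  3  0  1  2  3  4  0  1  2  3  0  1  2  3  4  0  1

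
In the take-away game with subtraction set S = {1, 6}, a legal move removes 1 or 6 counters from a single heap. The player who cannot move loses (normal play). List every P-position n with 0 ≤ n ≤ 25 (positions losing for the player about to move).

0, 2, 4, 7, 9, 11, 14, 16, 18, 21, 23, 25

n :  0  1  2  3  4  5  6  7  8  9 10 11 12 13 14 15 16 17 18 19 20 21 22 23 24 25
G :  0  1  0  1  0  1  2  0  1  0  1  0  1  2  0  1  0  1  0  1  2  0  1  0  1  0
P-positions are exactly the n with G(n) = 0.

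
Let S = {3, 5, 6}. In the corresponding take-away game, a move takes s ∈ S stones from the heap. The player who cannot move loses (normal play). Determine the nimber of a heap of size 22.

n :  0  1  2  3  4  5  6  7  8  9 10 11 12 13 14 15 16 17 18 19 20 21 22
G :  0  0  0  1  1  1  2  2  2  0  0  0  1  1  1  2  2  2  0  0  0  1  1

1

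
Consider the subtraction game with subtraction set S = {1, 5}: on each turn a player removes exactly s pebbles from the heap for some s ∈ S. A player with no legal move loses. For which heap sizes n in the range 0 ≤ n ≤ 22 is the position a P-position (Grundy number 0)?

0, 2, 4, 6, 8, 10, 12, 14, 16, 18, 20, 22

n :  0  1  2  3  4  5  6  7  8  9 10 11 12 13 14 15 16 17 18 19 20 21 22
G :  0  1  0  1  0  1  0  1  0  1  0  1  0  1  0  1  0  1  0  1  0  1  0
P-positions are exactly the n with G(n) = 0.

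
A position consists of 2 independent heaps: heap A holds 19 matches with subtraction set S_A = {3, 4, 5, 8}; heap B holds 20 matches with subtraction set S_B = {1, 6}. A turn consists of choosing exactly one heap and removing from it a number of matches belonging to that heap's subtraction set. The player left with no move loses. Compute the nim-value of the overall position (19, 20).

Heap A, S = {3, 4, 5, 8}:
G(0) = 0
G(1) = mex{} = 0
G(2) = mex{} = 0
G(3) = mex{0} = 1
G(4) = mex{0,0} = 1
G(5) = mex{0,0,0} = 1
G(6) = mex{1,0,0} = 2
G(7) = mex{1,1,0} = 2
G(8) = mex{1,1,1,0} = 2
G(9) = mex{2,1,1,0} = 3
G(10) = mex{2,2,1,0} = 3
G(11) = mex{2,2,2,1} = 0
G(12) = mex{3,2,2,1} = 0
G(13) = mex{3,3,2,1} = 0
G(14) = mex{0,3,3,2} = 1
G(15) = mex{0,0,3,2} = 1
G(16) = mex{0,0,0,2} = 1
G(17) = mex{1,0,0,3} = 2
G(18) = mex{1,1,0,3} = 2
G(19) = mex{1,1,1,0} = 2
G_A(19) = 2.
Heap B, S = {1, 6}:
n :  0  1  2  3  4  5  6  7  8  9 10 11 12 13 14 15 16 17 18 19 20
G :  0  1  0  1  0  1  2  0  1  0  1  0  1  2  0  1  0  1  0  1  2
G_B(20) = 2.
Combined Grundy value = 2 ⊕ 2 = 0.

0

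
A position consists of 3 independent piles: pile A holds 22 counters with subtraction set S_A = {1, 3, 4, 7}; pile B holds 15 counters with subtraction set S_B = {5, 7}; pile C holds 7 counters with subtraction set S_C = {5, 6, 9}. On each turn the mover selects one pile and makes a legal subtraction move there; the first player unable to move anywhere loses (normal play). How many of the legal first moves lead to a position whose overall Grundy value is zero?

1

Pile A, S = {1, 3, 4, 7}:
n :  0  1  2  3  4  5  6  7  8  9 10 11 12 13 14 15 16 17 18 19 20 21 22
G :  0  1  0  1  2  3  2  3  0  1  0  1  2  3  2  3  0  1  0  1  2  3  2
G_A(22) = 2.
Pile B, S = {5, 7}:
G(0) = 0
G(1) = mex{} = 0
G(2) = mex{} = 0
G(3) = mex{} = 0
G(4) = mex{} = 0
G(5) = mex{0} = 1
G(6) = mex{0} = 1
G(7) = mex{0,0} = 1
G(8) = mex{0,0} = 1
G(9) = mex{0,0} = 1
G(10) = mex{1,0} = 2
G(11) = mex{1,0} = 2
G(12) = mex{1,1} = 0
G(13) = mex{1,1} = 0
G(14) = mex{1,1} = 0
G(15) = mex{2,1} = 0
G_B(15) = 0.
Pile C, S = {5, 6, 9}:
n : 0 1 2 3 4 5 6 7
G : 0 0 0 0 0 1 1 1
G_C(7) = 1.
Combined Grundy value = 2 ⊕ 0 ⊕ 1 = 3.
A winning move leaves total XOR = 0, i.e. changes one component's Grundy value g to g ⊕ X where X is the current total.
Pile A: need g' = 2⊕3 = 1. Options: 22−1→G=3, 22−3→G=1, 22−4→G=0, 22−7→G=3. Hits: 1.
Pile B: need g' = 0⊕3 = 3. Options: 15−5→G=2, 15−7→G=1. Hits: 0.
Pile C: need g' = 1⊕3 = 2. Options: 7−5→G=0, 7−6→G=0. Hits: 0.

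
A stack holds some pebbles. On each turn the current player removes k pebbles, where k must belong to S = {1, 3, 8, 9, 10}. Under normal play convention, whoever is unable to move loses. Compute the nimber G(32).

3

G(0) = 0
G(1) = mex{0} = 1
G(2) = mex{1} = 0
G(3) = mex{0,0} = 1
G(4) = mex{1,1} = 0
G(5) = mex{0,0} = 1
G(6) = mex{1,1} = 0
G(7) = mex{0,0} = 1
G(8) = mex{1,1,0} = 2
G(9) = mex{2,0,1,0} = 3
G(10) = mex{3,1,0,1,0} = 2
G(11) = mex{2,2,1,0,1} = 3
G(12) = mex{3,3,0,1,0} = 2
G(13) = mex{2,2,1,0,1} = 3
G(14) = mex{3,3,0,1,0} = 2
G(15) = mex{2,2,1,0,1} = 3
G(16) = mex{3,3,2,1,0} = 4
G(17) = mex{4,2,3,2,1} = 0
G(18) = mex{0,3,2,3,2} = 1
G(19) = mex{1,4,3,2,3} = 0
G(20) = mex{0,0,2,3,2} = 1
G(21) = mex{1,1,3,2,3} = 0
G(22) = mex{0,0,2,3,2} = 1
G(23) = mex{1,1,3,2,3} = 0
G(24) = mex{0,0,4,3,2} = 1
G(25) = mex{1,1,0,4,3} = 2
G(26) = mex{2,0,1,0,4} = 3
G(27) = mex{3,1,0,1,0} = 2
G(28) = mex{2,2,1,0,1} = 3
G(29) = mex{3,3,0,1,0} = 2
G(30) = mex{2,2,1,0,1} = 3
G(31) = mex{3,3,0,1,0} = 2
G(32) = mex{2,2,1,0,1} = 3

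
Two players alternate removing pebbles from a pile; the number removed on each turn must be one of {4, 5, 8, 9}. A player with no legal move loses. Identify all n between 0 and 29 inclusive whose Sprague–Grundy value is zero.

0, 1, 2, 3, 13, 14, 15, 16, 26, 27, 28, 29

n :  0  1  2  3  4  5  6  7  8  9 10 11 12 13 14 15 16 17 18 19 20 21 22 23 24 25 26 27 28 29
G :  0  0  0  0  1  1  1  1  2  2  2  2  3  0  0  0  0  1  1  1  1  2  2  2  2  3  0  0  0  0
P-positions are exactly the n with G(n) = 0.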